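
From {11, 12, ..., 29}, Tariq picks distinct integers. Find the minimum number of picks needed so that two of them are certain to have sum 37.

Group the elements by complementary pair {x, 37−x}: {11,26}, {12,25}, {13,24}, …, giving 8 two-element pairs and 3 integers whose partner 37−x falls outside [11,29].
Treating each of those 11 groups as a pigeonhole, one can pick one integer per group — 11 integers — with no two summing to 37.
The 12th integer lands in an occupied pair, forcing a sum of 37.

12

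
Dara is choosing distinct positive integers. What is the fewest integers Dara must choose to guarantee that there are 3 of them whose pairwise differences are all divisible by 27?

55

Integers whose pairwise differences are multiples of 27 are exactly those sharing a remainder mod 27. Pigeonhole: the 27 residue classes mod 27 are the pigeonholes.
With 54 integers one could put 2 in each residue class and have no class reach 3.
The 55th integer pushes some class to 3, so 27·2 + 1 = 55.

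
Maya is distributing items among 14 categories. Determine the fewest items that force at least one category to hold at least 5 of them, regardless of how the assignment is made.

With 56 items one could put exactly 4 in each of the 14 categories, and no category would reach 5.
One more item must land in a category that already has 4, giving it 5.
So 14 × 4 + 1 = 57 items are required.

57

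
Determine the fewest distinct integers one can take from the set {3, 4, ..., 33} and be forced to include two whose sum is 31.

19

Two chosen integers sum to 31 exactly when both halves of some pair {x, 31−x} with 3 ≤ x ≤ 31−x ≤ 28 are chosen — 13 such pairs.
The remaining 5 elements (those with no distinct partner in range) can never complete a 31-sum, so the worst case takes all of them and one from each pair: 5 + 13 = 18.
The 19th integer has to be the second member of some pair, so 18 + 1 = 19.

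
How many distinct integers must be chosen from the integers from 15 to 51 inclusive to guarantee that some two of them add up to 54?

26

Two chosen integers sum to 54 exactly when both halves of some pair {x, 54−x} with 15 ≤ x ≤ 54−x ≤ 39 are chosen — 12 such pairs.
The remaining 13 elements (those with no distinct partner in range) can never complete a 54-sum, so the worst case takes all of them and one from each pair: 13 + 12 = 25.
Pigeonhole: the 26th integer has to be the second member of some pair, so 25 + 1 = 26.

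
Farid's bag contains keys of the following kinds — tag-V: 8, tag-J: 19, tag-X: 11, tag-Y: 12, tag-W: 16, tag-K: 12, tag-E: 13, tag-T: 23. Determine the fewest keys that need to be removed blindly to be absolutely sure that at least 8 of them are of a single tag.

57

Pigeonhole: put each drawn key into a box by tag. The largest draw with every box below 8 takes min(count, 7) from each tag.
Σ min(cᵢ, 7) = 7 + 7 + 7 + 7 + 7 + 7 + 7 + 7 = 56.
Draw number 56 + 1 = 57 must push one box to 8.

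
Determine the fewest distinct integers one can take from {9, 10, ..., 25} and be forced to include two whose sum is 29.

A set avoiding the sum 29 can contain at most one of each pair {x, 29−x}, plus the 5 elements whose complement lies outside the range.
The integers 15, …, 25 (11 of them) are such a set: any two sum to at least 15+16 = 31 > 29.
By pigeonhole, any 12th integer completes one of the 6 pairs, so 12 choices force a sum of 29.

12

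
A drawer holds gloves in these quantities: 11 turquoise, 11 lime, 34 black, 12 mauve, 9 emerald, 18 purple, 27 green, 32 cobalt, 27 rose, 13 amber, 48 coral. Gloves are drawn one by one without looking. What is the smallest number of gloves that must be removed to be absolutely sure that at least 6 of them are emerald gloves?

In the worst case for collecting emerald gloves, every non-emerald glove comes out first.
There are 11 + 11 + 34 + 12 + 18 + 27 + 32 + 27 + 13 + 48 = 233 non-emerald gloves altogether.
After those, each further glove must be emerald, so 233 + 6 = 239 draws guarantee 6 emerald gloves.

239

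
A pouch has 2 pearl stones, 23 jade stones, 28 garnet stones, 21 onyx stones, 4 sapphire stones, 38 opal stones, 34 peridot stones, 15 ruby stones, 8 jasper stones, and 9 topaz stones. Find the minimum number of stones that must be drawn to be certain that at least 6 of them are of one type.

An adversary could hand out at most 5 stones per type (pearl, sapphire run out sooner): 2 + 5 + 5 + 5 + 4 + 5 + 5 + 5 + 5 + 5 = 46 stones and still no type has 6.
One more stone lands in a type already at 5, so 47 draws are enough and 46 are not.

47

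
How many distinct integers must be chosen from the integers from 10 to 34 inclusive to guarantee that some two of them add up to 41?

15

Two chosen integers sum to 41 exactly when both halves of some pair {x, 41−x} with 10 ≤ x ≤ 41−x ≤ 31 are chosen — 11 such pairs.
The remaining 3 elements (those with no distinct partner in range) can never complete a 41-sum, so the worst case takes all of them and one from each pair: 3 + 11 = 14.
By pigeonhole, the 15th integer has to be the second member of some pair, so 14 + 1 = 15.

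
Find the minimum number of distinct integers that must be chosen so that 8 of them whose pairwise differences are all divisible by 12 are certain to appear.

85

Integers whose pairwise differences are multiples of 12 are exactly those sharing a remainder mod 12. Pigeonhole: the 12 residue classes mod 12 are the pigeonholes.
With 84 integers one could put 7 in each residue class and have no class reach 8.
The 85th integer pushes some class to 8, so 12·7 + 1 = 85.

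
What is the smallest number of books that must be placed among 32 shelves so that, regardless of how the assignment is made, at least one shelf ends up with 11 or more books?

With 320 books one could put exactly 10 in each of the 32 shelves, and no shelf would reach 11.
Pigeonhole: one more book must land in a shelf that already has 10, giving it 11.
So 32 × 10 + 1 = 321 books are required.

321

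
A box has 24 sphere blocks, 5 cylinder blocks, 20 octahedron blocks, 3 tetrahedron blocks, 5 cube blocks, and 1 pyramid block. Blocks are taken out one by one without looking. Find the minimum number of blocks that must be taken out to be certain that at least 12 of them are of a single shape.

An adversary could hand out at most 11 blocks per shape (4 shapes run out sooner): 11 + 5 + 11 + 3 + 5 + 1 = 36 blocks and still no shape has 12.
One more block lands in a shape already at 11, so 37 draws are enough and 36 are not.

37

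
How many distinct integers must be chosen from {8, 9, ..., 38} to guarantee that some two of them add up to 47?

17

Group the elements by complementary pair {x, 47−x}: {9,38}, {10,37}, {11,36}, …, giving 15 two-element pairs and 1 integer whose partner 47−x falls outside [8,38].
Treating each of those 16 groups as a pigeonhole, one can pick one integer per group — 16 integers — with no two summing to 47.
The 17th integer lands in an occupied pair, forcing a sum of 47.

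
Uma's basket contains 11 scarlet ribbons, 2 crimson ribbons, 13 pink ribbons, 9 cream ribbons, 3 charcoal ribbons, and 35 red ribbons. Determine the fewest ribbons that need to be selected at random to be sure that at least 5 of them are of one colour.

22

By pigeonhole, the 6 colours are the holes; the ribbons drawn are the pigeons.
To avoid 5 of any one colour, the worst case takes at most 4 of each colour, or every ribbon of a colour that has fewer than 4.
That gives 4 + 2 + 4 + 4 + 3 + 4 = 21 ribbons with no colour reaching 5.
The next ribbon forces some colour to 5, so 21 + 1 = 22.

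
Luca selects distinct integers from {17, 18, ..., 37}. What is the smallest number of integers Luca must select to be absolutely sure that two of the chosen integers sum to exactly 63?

Group the elements by complementary pair {x, 63−x}: {26,37}, {27,36}, {28,35}, …, giving 6 two-element pairs and 9 integers whose partner 63−x falls outside [17,37].
Pigeonhole: treating each of those 15 groups as a pigeonhole, one can pick one integer per group — 15 integers — with no two summing to 63.
The 16th integer lands in an occupied pair, forcing a sum of 63.

16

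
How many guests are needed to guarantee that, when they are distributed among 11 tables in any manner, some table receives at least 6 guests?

With 55 guests one could put exactly 5 in each of the 11 tables, and no table would reach 6.
By the pigeonhole principle, one more guest must land in a table that already has 5, giving it 6.
So 11 × 5 + 1 = 56 guests are required.

56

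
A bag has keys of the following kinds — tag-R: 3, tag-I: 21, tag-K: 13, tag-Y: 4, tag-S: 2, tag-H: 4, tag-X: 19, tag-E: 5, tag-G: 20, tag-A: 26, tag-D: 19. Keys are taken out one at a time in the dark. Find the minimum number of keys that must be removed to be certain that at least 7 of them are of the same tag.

55

The 11 tags are the holes; the keys drawn are the pigeons.
To avoid 7 of any one tag, the worst case takes at most 6 of each tag, or every key of a tag that has fewer than 6.
That gives 3 + 6 + 6 + 4 + 2 + 4 + 6 + 5 + 6 + 6 + 6 = 54 keys with no tag reaching 7.
The next key forces some tag to 7, so 54 + 1 = 55.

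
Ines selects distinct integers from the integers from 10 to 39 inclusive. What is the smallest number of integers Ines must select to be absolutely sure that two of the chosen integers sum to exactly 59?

21

Two chosen integers sum to 59 exactly when both halves of some pair {x, 59−x} with 20 ≤ x ≤ 59−x ≤ 39 are chosen — 10 such pairs.
The remaining 10 elements (those with no distinct partner in range) can never complete a 59-sum, so the worst case takes all of them and one from each pair: 10 + 10 = 20.
By the pigeonhole principle, the 21st integer has to be the second member of some pair, so 20 + 1 = 21.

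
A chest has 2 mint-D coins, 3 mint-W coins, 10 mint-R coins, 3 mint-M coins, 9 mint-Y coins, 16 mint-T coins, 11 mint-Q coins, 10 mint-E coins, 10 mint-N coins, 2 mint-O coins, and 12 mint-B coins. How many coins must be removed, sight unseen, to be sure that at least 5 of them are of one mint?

An adversary could hand out at most 4 coins per mint (4 mints run out sooner): 2 + 3 + 4 + 3 + 4 + 4 + 4 + 4 + 4 + 2 + 4 = 38 coins and still no mint has 5.
One more coin lands in a mint already at 4, so 39 draws are enough and 38 are not.

39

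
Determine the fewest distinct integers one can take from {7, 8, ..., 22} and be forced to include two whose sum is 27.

Group the elements by complementary pair {x, 27−x}: {7,20}, {8,19}, {9,18}, …, giving 7 two-element pairs and 2 integers whose partner 27−x falls outside [7,22].
Treating each of those 9 groups as a pigeonhole, one can pick one integer per group — 9 integers — with no two summing to 27.
The 10th integer lands in an occupied pair, forcing a sum of 27.

10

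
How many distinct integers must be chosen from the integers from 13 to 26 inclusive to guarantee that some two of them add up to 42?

10

A set avoiding the sum 42 can contain at most one of each pair {x, 42−x}, plus the 4 elements whose complement lies outside the range or equal to its own complement.
The integers 13, …, 21 (9 of them) are such a set: any two sum to at least 13+14 = 27 and at most 20+21 = 41 < 42.
By pigeonhole, any 10th integer completes one of the 5 pairs, so 10 choices force a sum of 42.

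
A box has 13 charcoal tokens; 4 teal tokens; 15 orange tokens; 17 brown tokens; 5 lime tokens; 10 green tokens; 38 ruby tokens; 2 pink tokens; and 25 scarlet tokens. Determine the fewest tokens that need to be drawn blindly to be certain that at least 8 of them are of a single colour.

Put each drawn token into a box by colour. The largest draw with every box below 8 takes min(count, 7) from each colour; colours with fewer than 7 contribute all they have.
Σ min(cᵢ, 7) = 7 + 4 + 7 + 7 + 5 + 7 + 7 + 2 + 7 = 53.
Draw number 53 + 1 = 54 must push one box to 8.

54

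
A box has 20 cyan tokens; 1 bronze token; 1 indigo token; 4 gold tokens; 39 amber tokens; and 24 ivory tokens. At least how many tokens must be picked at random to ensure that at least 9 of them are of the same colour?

31

By the pigeonhole principle, the 6 colours are the holes; the tokens drawn are the pigeons.
To avoid 9 of any one colour, the worst case takes at most 8 of each colour, or every token of a colour that has fewer than 8.
That gives 8 + 1 + 1 + 4 + 8 + 8 = 30 tokens with no colour reaching 9.
The next token forces some colour to 9, so 30 + 1 = 31.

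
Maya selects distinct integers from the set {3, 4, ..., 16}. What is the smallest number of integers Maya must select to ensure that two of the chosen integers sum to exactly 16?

Group the elements by complementary pair {x, 16−x}: {3,13}, {4,12}, {5,11}, …, giving 5 two-element pairs; the single value 8 (it cannot pair with itself since the integers are distinct); and 3 integers whose partner 16−x falls outside [3,16].
Pigeonhole: treating each of those 9 groups as a pigeonhole, one can pick one integer per group — 9 integers — with no two summing to 16.
The 10th integer lands in an occupied pair, forcing a sum of 16.

10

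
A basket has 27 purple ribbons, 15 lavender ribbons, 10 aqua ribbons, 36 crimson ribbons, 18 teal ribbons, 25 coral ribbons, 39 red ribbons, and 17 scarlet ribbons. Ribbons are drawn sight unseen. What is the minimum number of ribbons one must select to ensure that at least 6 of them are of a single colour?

41

The 8 colours are the holes; the ribbons drawn are the pigeons.
To avoid 6 of any one colour, the worst case takes at most 5 of each colour.
That gives 5 + 5 + 5 + 5 + 5 + 5 + 5 + 5 = 40 ribbons with no colour reaching 6.
The next ribbon forces some colour to 6, so 40 + 1 = 41.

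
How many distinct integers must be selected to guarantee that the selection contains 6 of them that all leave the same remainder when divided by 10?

By pigeonhole, the 10 residue classes mod 10 are the pigeonholes.
With 50 integers one could put 5 in each residue class and have no class reach 6.
The 51st integer pushes some class to 6, so 10·5 + 1 = 51.

51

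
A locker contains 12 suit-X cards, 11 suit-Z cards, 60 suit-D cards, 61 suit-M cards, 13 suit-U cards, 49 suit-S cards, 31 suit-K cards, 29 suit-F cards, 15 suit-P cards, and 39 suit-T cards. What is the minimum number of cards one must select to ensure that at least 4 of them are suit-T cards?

285

In the worst case for collecting suit-T cards, every non-suit-T card comes out first.
There are 12 + 11 + 60 + 61 + 13 + 49 + 31 + 29 + 15 = 281 non-suit-T cards altogether.
After those, each further card must be suit-T, so 281 + 4 = 285 draws guarantee 4 suit-T cards.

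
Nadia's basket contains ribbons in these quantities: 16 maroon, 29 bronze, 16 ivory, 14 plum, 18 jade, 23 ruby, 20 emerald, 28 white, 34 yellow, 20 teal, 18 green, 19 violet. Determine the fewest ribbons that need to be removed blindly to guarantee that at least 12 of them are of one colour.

133

An adversary could hand out at most 11 ribbons per colour: 11 + 11 + 11 + 11 + 11 + 11 + 11 + 11 + 11 + 11 + 11 + 11 = 132 ribbons and still no colour has 12.
By the pigeonhole principle, one more ribbon lands in a colour already at 11, so 133 draws are enough and 132 are not.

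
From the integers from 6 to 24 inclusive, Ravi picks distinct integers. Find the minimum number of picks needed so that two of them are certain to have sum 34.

A set avoiding the sum 34 can contain at most one of each pair {x, 34−x}, plus the 5 elements whose complement lies outside the range or equal to its own complement.
The integers 6, …, 17 (12 of them) are such a set: any two sum to at least 6+7 = 13 and at most 16+17 = 33 < 34.
Any 13th integer completes one of the 7 pairs, so 13 choices force a sum of 34.

13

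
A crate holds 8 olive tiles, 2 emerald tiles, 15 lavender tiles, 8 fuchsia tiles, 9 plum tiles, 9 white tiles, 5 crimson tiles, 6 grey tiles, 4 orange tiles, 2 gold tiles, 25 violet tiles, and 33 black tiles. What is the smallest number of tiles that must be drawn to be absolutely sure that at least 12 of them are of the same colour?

87

By the pigeonhole principle, put each drawn tile into a box by colour. The largest draw with every box below 12 takes min(count, 11) from each colour; colours with fewer than 11 contribute all they have.
Σ min(cᵢ, 11) = 8 + 2 + 11 + 8 + 9 + 9 + 5 + 6 + 4 + 2 + 11 + 11 = 86.
Draw number 86 + 1 = 87 must push one box to 12.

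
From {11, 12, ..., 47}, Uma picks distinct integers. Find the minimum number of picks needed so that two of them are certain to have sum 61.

21

A set avoiding the sum 61 can contain at most one of each pair {x, 61−x}, plus the 3 elements whose complement lies outside the range.
The integers 11, …, 30 (20 of them) are such a set: any two sum to at least 11+12 = 23 and at most 29+30 = 59 < 61.
Any 21st integer completes one of the 17 pairs, so 21 choices force a sum of 61.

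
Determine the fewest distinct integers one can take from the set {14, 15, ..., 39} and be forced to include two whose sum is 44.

19

Group the elements by complementary pair {x, 44−x}: {14,30}, {15,29}, {16,28}, …, giving 8 two-element pairs, the single value 22 (it cannot pair with itself since the integers are distinct), and 9 integers whose partner 44−x falls outside [14,39].
Pigeonhole: treating each of those 18 groups as a pigeonhole, one can pick one integer per group — 18 integers — with no two summing to 44.
The 19th integer lands in an occupied pair, forcing a sum of 44.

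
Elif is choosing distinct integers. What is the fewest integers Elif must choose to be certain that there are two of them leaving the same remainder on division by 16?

Pigeonhole: the 16 residue classes mod 16 are the pigeonholes.
With 16 integers one could put 1 in each residue class and have no class reach 2.
The 17th integer pushes some class to 2, so 16·1 + 1 = 17.

17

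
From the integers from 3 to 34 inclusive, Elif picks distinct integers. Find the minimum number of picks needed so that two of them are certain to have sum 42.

20

Group the elements by complementary pair {x, 42−x}: {8,34}, {9,33}, {10,32}, …, giving 13 two-element pairs; the single value 21 (it cannot pair with itself since the integers are distinct); and 5 integers whose partner 42−x falls outside [3,34].
Treating each of those 19 groups as a pigeonhole, one can pick one integer per group — 19 integers — with no two summing to 42.
The 20th integer lands in an occupied pair, forcing a sum of 42.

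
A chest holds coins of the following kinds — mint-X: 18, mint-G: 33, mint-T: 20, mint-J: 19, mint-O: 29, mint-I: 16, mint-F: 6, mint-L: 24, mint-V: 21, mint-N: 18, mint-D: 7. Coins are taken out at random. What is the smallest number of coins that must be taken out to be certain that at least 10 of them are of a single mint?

Put each drawn coin into a box by mint. The largest draw with every box below 10 takes min(count, 9) from each mint; mints with fewer than 9 contribute all they have.
Σ min(cᵢ, 9) = 9 + 9 + 9 + 9 + 9 + 9 + 6 + 9 + 9 + 9 + 7 = 94.
Draw number 94 + 1 = 95 must push one box to 10.

95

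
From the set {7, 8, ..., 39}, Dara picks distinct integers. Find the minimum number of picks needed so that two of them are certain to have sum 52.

A set avoiding the sum 52 can contain at most one of each pair {x, 52−x}, plus the 7 elements whose complement lies outside the range or equal to its own complement.
The integers 7, …, 26 (20 of them) are such a set: any two sum to at least 7+8 = 15 and at most 25+26 = 51 < 52.
By the pigeonhole principle, any 21st integer completes one of the 13 pairs, so 21 choices force a sum of 52.

21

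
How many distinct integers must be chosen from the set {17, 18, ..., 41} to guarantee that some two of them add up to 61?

15

Two chosen integers sum to 61 exactly when both halves of some pair {x, 61−x} with 20 ≤ x ≤ 61−x ≤ 41 are chosen — 11 such pairs.
The remaining 3 elements (those with no distinct partner in range) can never complete a 61-sum, so the worst case takes all of them and one from each pair: 3 + 11 = 14.
The 15th integer has to be the second member of some pair, so 14 + 1 = 15.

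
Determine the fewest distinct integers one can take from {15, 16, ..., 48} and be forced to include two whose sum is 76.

25

Two chosen integers sum to 76 exactly when both halves of some pair {x, 76−x} with 28 ≤ x ≤ 76−x ≤ 48 are chosen — 10 such pairs.
The remaining 14 elements (those with no distinct partner in range) can never complete a 76-sum, so the worst case takes all of them and one from each pair: 14 + 10 = 24.
By pigeonhole, the 25th integer has to be the second member of some pair, so 24 + 1 = 25.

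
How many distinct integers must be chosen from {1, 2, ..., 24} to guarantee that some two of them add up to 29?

15

Two chosen integers sum to 29 exactly when both halves of some pair {x, 29−x} with 5 ≤ x ≤ 29−x ≤ 24 are chosen — 10 such pairs.
The remaining 4 elements (those with no distinct partner in range) can never complete a 29-sum, so the worst case takes all of them and one from each pair: 4 + 10 = 14.
By the pigeonhole principle, the 15th integer has to be the second member of some pair, so 14 + 1 = 15.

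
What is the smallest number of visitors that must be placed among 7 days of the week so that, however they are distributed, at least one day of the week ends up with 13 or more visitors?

85

With 84 visitors one could put exactly 12 in each of the 7 days of the week, and no day of the week would reach 13.
One more visitor must land in a day of the week that already has 12, giving it 13.
So 7 × 12 + 1 = 85 visitors are required.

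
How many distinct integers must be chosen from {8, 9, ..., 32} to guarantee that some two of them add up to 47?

A set avoiding the sum 47 can contain at most one of each pair {x, 47−x}, plus the 7 elements whose complement lies outside the range.
The integers 8, …, 23 (16 of them) are such a set: any two sum to at least 8+9 = 17 and at most 22+23 = 45 < 47.
Pigeonhole: any 17th integer completes one of the 9 pairs, so 17 choices force a sum of 47.

17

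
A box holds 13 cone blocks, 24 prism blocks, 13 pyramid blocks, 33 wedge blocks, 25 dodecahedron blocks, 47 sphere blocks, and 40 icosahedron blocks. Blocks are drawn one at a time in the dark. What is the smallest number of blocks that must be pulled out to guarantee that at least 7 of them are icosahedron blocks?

In the worst case for collecting icosahedron blocks, every non-icosahedron block comes out first.
There are 13 + 24 + 13 + 33 + 25 + 47 = 155 non-icosahedron blocks altogether.
After those, each further block must be icosahedron, so 155 + 7 = 162 draws guarantee 7 icosahedron blocks.

162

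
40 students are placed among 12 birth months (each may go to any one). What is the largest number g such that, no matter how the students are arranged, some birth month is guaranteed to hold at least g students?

4

The 12 birth months are the holes and the 40 students are the pigeons.
If every birth month held at most 3 students, the total would be at most 12 × 3 = 36, which is less than 40.
So some birth month holds at least ⌈40/12⌉ = 4 students.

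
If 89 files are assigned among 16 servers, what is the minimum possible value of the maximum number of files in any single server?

The 16 servers are the holes and the 89 files are the pigeons.
If every server held at most 5 files, the total would be at most 16 × 5 = 80, which is less than 89.
So some server holds at least ⌈89/16⌉ = 6 files.

6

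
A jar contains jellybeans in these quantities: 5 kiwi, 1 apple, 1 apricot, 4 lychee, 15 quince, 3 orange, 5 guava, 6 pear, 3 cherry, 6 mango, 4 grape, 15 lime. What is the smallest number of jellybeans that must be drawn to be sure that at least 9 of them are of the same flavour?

Pigeonhole: the 12 flavours are the holes; the jellybeans drawn are the pigeons.
To avoid 9 of any one flavour, the worst case takes at most 8 of each flavour, or every jellybean of a flavour that has fewer than 8.
That gives 5 + 1 + 1 + 4 + 8 + 3 + 5 + 6 + 3 + 6 + 4 + 8 = 54 jellybeans with no flavour reaching 9.
The next jellybean forces some flavour to 9, so 54 + 1 = 55.

55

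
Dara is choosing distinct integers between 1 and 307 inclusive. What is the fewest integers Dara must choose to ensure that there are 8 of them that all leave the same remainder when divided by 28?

197

By pigeonhole, the 28 residue classes mod 28 are the pigeonholes.
With 196 integers one could put 7 in each residue class and have no class reach 8.
The 197th integer pushes some class to 8, so 28·7 + 1 = 197.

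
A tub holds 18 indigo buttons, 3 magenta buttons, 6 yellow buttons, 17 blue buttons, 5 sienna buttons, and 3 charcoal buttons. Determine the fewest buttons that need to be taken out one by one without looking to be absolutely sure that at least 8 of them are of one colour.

By the pigeonhole principle, the 6 colours are the holes; the buttons drawn are the pigeons.
To avoid 8 of any one colour, the worst case takes at most 7 of each colour, or every button of a colour that has fewer than 7.
That gives 7 + 3 + 6 + 7 + 5 + 3 = 31 buttons with no colour reaching 8.
The next button forces some colour to 8, so 31 + 1 = 32.

32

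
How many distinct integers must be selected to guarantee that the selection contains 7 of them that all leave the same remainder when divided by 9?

Pigeonhole: the 9 residue classes mod 9 are the pigeonholes.
With 54 integers one could put 6 in each residue class and have no class reach 7.
The 55th integer pushes some class to 7, so 9·6 + 1 = 55.

55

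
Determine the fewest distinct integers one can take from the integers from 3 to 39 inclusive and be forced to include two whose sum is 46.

Two chosen integers sum to 46 exactly when both halves of some pair {x, 46−x} with 7 ≤ x ≤ 46−x ≤ 39 are chosen — 16 such pairs.
The remaining 5 elements (those with no distinct partner in range) can never complete a 46-sum, so the worst case takes all of them and one from each pair: 5 + 16 = 21.
Pigeonhole: the 22nd integer has to be the second member of some pair, so 21 + 1 = 22.

22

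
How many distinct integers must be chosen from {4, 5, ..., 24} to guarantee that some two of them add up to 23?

14

Two chosen integers sum to 23 exactly when both halves of some pair {x, 23−x} with 4 ≤ x ≤ 23−x ≤ 19 are chosen — 8 such pairs.
The remaining 5 elements (those with no distinct partner in range) can never complete a 23-sum, so the worst case takes all of them and one from each pair: 5 + 8 = 13.
The 14th integer has to be the second member of some pair, so 13 + 1 = 14.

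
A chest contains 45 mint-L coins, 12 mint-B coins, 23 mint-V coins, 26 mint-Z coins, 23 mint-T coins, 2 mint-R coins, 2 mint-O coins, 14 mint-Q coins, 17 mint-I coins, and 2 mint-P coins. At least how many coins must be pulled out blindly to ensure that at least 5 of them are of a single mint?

Put each drawn coin into a box by mint. The largest draw with every box below 5 takes min(count, 4) from each mint; mints with fewer than 4 contribute all they have.
Σ min(cᵢ, 4) = 4 + 4 + 4 + 4 + 4 + 2 + 2 + 4 + 4 + 2 = 34.
Draw number 34 + 1 = 35 must push one box to 5.

35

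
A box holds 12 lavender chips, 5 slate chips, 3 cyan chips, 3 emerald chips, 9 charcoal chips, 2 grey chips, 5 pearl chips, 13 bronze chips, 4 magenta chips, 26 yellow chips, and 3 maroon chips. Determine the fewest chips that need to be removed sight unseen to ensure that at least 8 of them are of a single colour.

Pigeonhole: put each drawn chip into a box by colour. The largest draw with every box below 8 takes min(count, 7) from each colour; colours with fewer than 7 contribute all they have.
Σ min(cᵢ, 7) = 7 + 5 + 3 + 3 + 7 + 2 + 5 + 7 + 4 + 7 + 3 = 53.
Draw number 53 + 1 = 54 must push one box to 8.

54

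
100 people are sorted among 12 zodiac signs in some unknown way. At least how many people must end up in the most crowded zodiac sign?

9

The 12 zodiac signs are the holes and the 100 people are the pigeons.
If every zodiac sign held at most 8 people, the total would be at most 12 × 8 = 96, which is less than 100.
So some zodiac sign holds at least ⌈100/12⌉ = 9 people.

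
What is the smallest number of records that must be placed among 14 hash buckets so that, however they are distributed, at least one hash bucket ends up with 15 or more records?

197

With 196 records one could put exactly 14 in each of the 14 hash buckets, and no hash bucket would reach 15.
By pigeonhole, one more record must land in a hash bucket that already has 14, giving it 15.
So 14 × 14 + 1 = 197 records are required.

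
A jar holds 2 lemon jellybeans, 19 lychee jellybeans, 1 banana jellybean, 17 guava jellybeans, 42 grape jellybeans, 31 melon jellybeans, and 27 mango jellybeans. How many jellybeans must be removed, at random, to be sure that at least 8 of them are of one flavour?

39

By pigeonhole, the 7 flavours are the holes; the jellybeans drawn are the pigeons.
To avoid 8 of any one flavour, the worst case takes at most 7 of each flavour, or every jellybean of a flavour that has fewer than 7.
That gives 2 + 7 + 1 + 7 + 7 + 7 + 7 = 38 jellybeans with no flavour reaching 8.
The next jellybean forces some flavour to 8, so 38 + 1 = 39.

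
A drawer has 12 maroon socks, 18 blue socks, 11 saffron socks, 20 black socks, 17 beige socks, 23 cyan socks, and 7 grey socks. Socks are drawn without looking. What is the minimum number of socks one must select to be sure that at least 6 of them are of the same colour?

36

The 7 colours are the holes; the socks drawn are the pigeons.
To avoid 6 of any one colour, the worst case takes at most 5 of each colour.
That gives 5 + 5 + 5 + 5 + 5 + 5 + 5 = 35 socks with no colour reaching 6.
The next sock forces some colour to 6, so 35 + 1 = 36.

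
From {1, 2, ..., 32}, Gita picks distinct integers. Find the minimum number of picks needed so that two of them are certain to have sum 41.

A set avoiding the sum 41 can contain at most one of each pair {x, 41−x}, plus the 8 elements whose complement lies outside the range.
The integers 1, …, 20 (20 of them) are such a set: any two sum to at least 1+2 = 3 and at most 19+20 = 39 < 41.
By the pigeonhole principle, any 21st integer completes one of the 12 pairs, so 21 choices force a sum of 41.

21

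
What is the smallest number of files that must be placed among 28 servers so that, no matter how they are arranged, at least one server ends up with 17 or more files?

449

With 448 files one could put exactly 16 in each of the 28 servers, and no server would reach 17.
One more file must land in a server that already has 16, giving it 17.
So 28 × 16 + 1 = 449 files are required.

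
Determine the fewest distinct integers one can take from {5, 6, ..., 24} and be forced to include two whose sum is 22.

15

A set avoiding the sum 22 can contain at most one of each pair {x, 22−x}, plus the 8 elements whose complement lies outside the range or equal to its own complement.
The integers 11, …, 24 (14 of them) are such a set: any two sum to at least 11+12 = 23 > 22.
Any 15th integer completes one of the 6 pairs, so 15 choices force a sum of 22.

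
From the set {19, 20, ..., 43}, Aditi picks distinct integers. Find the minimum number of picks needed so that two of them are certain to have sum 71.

Group the elements by complementary pair {x, 71−x}: {28,43}, {29,42}, {30,41}, …, giving 8 two-element pairs and 9 integers whose partner 71−x falls outside [19,43].
Pigeonhole: treating each of those 17 groups as a pigeonhole, one can pick one integer per group — 17 integers — with no two summing to 71.
The 18th integer lands in an occupied pair, forcing a sum of 71.

18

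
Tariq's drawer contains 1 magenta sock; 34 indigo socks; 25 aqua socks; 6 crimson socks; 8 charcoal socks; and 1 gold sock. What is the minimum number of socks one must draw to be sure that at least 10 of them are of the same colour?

An adversary could hand out at most 9 socks per colour (4 colours run out sooner): 1 + 9 + 9 + 6 + 8 + 1 = 34 socks and still no colour has 10.
One more sock lands in a colour already at 9, so 35 draws are enough and 34 are not.

35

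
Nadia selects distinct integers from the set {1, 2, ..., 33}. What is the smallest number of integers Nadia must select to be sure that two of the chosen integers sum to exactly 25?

Group the elements by complementary pair {x, 25−x}: {1,24}, {2,23}, {3,22}, …, giving 12 two-element pairs and 9 integers whose partner 25−x falls outside [1,33].
Treating each of those 21 groups as a pigeonhole, one can pick one integer per group — 21 integers — with no two summing to 25.
The 22nd integer lands in an occupied pair, forcing a sum of 25.

22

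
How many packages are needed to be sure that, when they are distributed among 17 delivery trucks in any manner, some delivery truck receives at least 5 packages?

With 68 packages one could put exactly 4 in each of the 17 delivery trucks, and no delivery truck would reach 5.
Pigeonhole: one more package must land in a delivery truck that already has 4, giving it 5.
So 17 × 4 + 1 = 69 packages are required.

69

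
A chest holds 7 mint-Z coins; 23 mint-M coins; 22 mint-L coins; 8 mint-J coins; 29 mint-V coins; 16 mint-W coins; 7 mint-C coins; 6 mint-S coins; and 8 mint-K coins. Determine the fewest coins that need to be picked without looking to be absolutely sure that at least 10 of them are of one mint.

73

By pigeonhole, the 9 mints are the holes; the coins drawn are the pigeons.
To avoid 10 of any one mint, the worst case takes at most 9 of each mint, or every coin of a mint that has fewer than 9.
That gives 7 + 9 + 9 + 8 + 9 + 9 + 7 + 6 + 8 = 72 coins with no mint reaching 10.
The next coin forces some mint to 10, so 72 + 1 = 73.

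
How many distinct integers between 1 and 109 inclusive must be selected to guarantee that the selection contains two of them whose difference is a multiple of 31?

Integers whose pairwise differences are multiples of 31 are exactly those sharing a remainder mod 31. Pigeonhole: the 31 residue classes mod 31 are the pigeonholes.
With 31 integers one could put 1 in each residue class and have no class reach 2.
The 32nd integer pushes some class to 2, so 31·1 + 1 = 32.

32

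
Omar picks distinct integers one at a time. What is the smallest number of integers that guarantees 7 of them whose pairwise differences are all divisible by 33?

Integers whose pairwise differences are multiples of 33 are exactly those sharing a remainder mod 33. The 33 residue classes mod 33 are the pigeonholes.
With 198 integers one could put 6 in each residue class and have no class reach 7.
The 199th integer pushes some class to 7, so 33·6 + 1 = 199.

199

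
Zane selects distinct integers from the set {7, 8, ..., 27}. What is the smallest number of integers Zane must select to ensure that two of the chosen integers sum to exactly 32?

Group the elements by complementary pair {x, 32−x}: {7,25}, {8,24}, {9,23}, …, giving 9 two-element pairs, the single value 16 (it cannot pair with itself since the integers are distinct), and 2 integers whose partner 32−x falls outside [7,27].
Treating each of those 12 groups as a pigeonhole, one can pick one integer per group — 12 integers — with no two summing to 32.
The 13th integer lands in an occupied pair, forcing a sum of 32.

13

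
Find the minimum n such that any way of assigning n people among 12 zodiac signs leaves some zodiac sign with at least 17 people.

193

With 192 people one could put exactly 16 in each of the 12 zodiac signs, and no zodiac sign would reach 17.
By the pigeonhole principle, one more person must land in a zodiac sign that already has 16, giving it 17.
So 12 × 16 + 1 = 193 people are required.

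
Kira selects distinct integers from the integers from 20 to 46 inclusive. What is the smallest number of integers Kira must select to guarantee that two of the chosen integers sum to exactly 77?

Two chosen integers sum to 77 exactly when both halves of some pair {x, 77−x} with 31 ≤ x ≤ 77−x ≤ 46 are chosen — 8 such pairs.
The remaining 11 elements (those with no distinct partner in range) can never complete a 77-sum, so the worst case takes all of them and one from each pair: 11 + 8 = 19.
By pigeonhole, the 20th integer has to be the second member of some pair, so 19 + 1 = 20.

20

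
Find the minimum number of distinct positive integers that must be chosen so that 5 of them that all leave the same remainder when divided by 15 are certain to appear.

61

By the pigeonhole principle, the 15 residue classes mod 15 are the pigeonholes.
With 60 integers one could put 4 in each residue class and have no class reach 5.
The 61st integer pushes some class to 5, so 15·4 + 1 = 61.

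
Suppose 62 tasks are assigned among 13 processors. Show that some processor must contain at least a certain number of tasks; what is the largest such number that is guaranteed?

By pigeonhole, the 13 processors are the holes and the 62 tasks are the pigeons.
If every processor held at most 4 tasks, the total would be at most 13 × 4 = 52, which is less than 62.
So some processor holds at least ⌈62/13⌉ = 5 tasks.

5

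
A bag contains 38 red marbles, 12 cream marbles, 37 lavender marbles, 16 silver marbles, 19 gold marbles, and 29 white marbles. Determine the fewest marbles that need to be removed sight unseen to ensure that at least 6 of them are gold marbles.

In the worst case for collecting gold marbles, every non-gold marble comes out first.
There are 38 + 12 + 37 + 16 + 29 = 132 non-gold marbles altogether.
After those, each further marble must be gold, so 132 + 6 = 138 draws guarantee 6 gold marbles.

138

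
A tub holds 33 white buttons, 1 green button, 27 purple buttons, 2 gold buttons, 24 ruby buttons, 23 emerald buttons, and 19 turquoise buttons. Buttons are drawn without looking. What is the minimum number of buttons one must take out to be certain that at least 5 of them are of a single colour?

Put each drawn button into a box by colour. The largest draw with every box below 5 takes min(count, 4) from each colour; colours with fewer than 4 contribute all they have.
Σ min(cᵢ, 4) = 4 + 1 + 4 + 2 + 4 + 4 + 4 = 23.
Draw number 23 + 1 = 24 must push one box to 5.

24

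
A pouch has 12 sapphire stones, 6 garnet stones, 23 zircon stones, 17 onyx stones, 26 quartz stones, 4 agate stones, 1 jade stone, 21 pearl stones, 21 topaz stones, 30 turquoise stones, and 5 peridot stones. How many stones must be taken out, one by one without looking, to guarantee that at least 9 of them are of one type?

73

By pigeonhole, the 11 types are the holes; the stones drawn are the pigeons.
To avoid 9 of any one type, the worst case takes at most 8 of each type, or every stone of a type that has fewer than 8.
That gives 8 + 6 + 8 + 8 + 8 + 4 + 1 + 8 + 8 + 8 + 5 = 72 stones with no type reaching 9.
The next stone forces some type to 9, so 72 + 1 = 73.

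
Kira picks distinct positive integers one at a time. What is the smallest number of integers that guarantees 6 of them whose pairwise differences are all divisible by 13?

Integers whose pairwise differences are multiples of 13 are exactly those sharing a remainder mod 13. The 13 residue classes mod 13 are the pigeonholes.
With 65 integers one could put 5 in each residue class and have no class reach 6.
The 66th integer pushes some class to 6, so 13·5 + 1 = 66.

66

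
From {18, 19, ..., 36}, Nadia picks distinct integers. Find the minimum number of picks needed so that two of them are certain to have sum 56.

Group the elements by complementary pair {x, 56−x}: {20,36}, {21,35}, {22,34}, …, giving 8 two-element pairs, the single value 28 (it cannot pair with itself since the integers are distinct), and 2 integers whose partner 56−x falls outside [18,36].
By pigeonhole, treating each of those 11 groups as a pigeonhole, one can pick one integer per group — 11 integers — with no two summing to 56.
The 12th integer lands in an occupied pair, forcing a sum of 56.

12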